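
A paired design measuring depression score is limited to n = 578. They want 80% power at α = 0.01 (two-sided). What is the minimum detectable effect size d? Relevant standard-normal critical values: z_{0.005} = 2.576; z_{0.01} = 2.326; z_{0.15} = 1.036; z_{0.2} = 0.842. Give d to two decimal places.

d_min ≈ 0.14

For a single sample (or paired design) of n = 578: d_min = (z_{α/2} + z_β)/√n.
z-sum = 2.576 + 0.842 = 3.418.
d_min = 3.418 / √578 = 3.418 / 24.042 = 0.142.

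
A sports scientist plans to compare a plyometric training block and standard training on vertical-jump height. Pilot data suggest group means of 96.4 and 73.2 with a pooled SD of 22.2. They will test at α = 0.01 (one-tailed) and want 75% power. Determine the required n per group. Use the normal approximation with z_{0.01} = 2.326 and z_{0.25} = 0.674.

Cohen's d = |M₁ − M₂| / SD_pooled = |96.4 − 73.2| / 22.2 = 23.2 / 22.2 = 1.045.
For two independent groups with equal n: n = 2·((z_{α} + z_β) / d)².
z_{α} + z_β = 2.326 + 0.674 = 3.000.
n = 2 × (3.000 / 1.045)² = 2 × 2.871² = 2 × 8.24 = 16.5.
Round up to the next whole participant.

n = 17 per group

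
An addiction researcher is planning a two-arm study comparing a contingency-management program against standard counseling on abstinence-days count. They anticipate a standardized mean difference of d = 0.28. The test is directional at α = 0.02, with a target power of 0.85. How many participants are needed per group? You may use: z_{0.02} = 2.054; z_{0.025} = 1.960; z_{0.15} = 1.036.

For two independent groups with equal n: n = 2·((z_{α} + z_β) / d)².
z_{α} + z_β = 2.054 + 1.036 = 3.090.
n = 2 × (3.090 / 0.28)² = 2 × 11.036² = 2 × 121.79 = 243.6.
Round up to the next whole participant.

n = 244 per group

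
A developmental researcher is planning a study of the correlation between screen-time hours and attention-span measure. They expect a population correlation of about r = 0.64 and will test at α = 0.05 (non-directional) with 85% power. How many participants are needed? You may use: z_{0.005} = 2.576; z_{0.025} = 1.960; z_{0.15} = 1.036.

n = 19

Fisher's z: C = ½·ln((1+r)/(1−r)) = ½·ln(4.5556) = 0.7582.
n = ((z_{α/2} + z_β)/C)² + 3.
(1.960 + 1.036) / 0.7582 = 2.996 / 0.7582 = 3.951.
n = 3.951² + 3 = 15.61 + 3 = 18.6.
Round up.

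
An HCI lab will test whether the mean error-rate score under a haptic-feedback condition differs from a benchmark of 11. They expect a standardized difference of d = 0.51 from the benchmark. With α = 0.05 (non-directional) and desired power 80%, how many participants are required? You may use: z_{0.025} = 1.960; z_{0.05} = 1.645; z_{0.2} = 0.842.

n = 31

For a one-sample test: n = ((z_{α/2} + z_β) / d)².
z_{α/2} + z_β = 1.960 + 0.842 = 2.802.
n = (2.802 / 0.51)² = 5.494² = 30.19.
Round up.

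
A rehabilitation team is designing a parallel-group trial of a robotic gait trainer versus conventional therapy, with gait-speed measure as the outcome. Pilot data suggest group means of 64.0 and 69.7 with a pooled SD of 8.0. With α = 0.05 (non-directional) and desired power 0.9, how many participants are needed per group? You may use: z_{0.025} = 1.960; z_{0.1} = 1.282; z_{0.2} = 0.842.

n = 42 per group

Cohen's d = |M₁ − M₂| / SD_pooled = |64.0 − 69.7| / 8.0 = 5.7 / 8.0 = 0.713.
For two independent groups with equal n: n = 2·((z_{α/2} + z_β) / d)².
z_{α/2} + z_β = 1.960 + 1.282 = 3.242.
n = 2 × (3.242 / 0.713)² = 2 × 4.547² = 2 × 20.68 = 41.4.
Round up to the next whole participant.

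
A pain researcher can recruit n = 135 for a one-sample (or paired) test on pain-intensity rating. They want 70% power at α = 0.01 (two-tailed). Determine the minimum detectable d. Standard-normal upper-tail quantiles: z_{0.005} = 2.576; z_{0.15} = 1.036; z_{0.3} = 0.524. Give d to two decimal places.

d_min ≈ 0.27

For a single sample (or paired design) of n = 135: d_min = (z_{α/2} + z_β)/√n.
z-sum = 2.576 + 0.524 = 3.100.
d_min = 3.100 / √135 = 3.100 / 11.619 = 0.267.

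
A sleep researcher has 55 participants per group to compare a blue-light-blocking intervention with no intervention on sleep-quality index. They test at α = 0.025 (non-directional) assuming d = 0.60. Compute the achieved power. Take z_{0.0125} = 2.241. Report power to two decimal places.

For two equal groups, power = Φ(d·√(n/2) − z_{α/2}).
d·√(n/2) = 0.60 × √(55/2) = 0.60 × 5.244 = 3.146.
z_β = 3.146 − 2.241 = 0.905.
Power = Φ(0.905) = 0.817.

power ≈ 0.82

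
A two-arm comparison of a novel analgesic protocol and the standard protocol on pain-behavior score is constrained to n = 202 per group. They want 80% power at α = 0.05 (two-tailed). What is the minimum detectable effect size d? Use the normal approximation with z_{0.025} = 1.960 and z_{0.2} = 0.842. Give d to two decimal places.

d_min ≈ 0.28

For two independent groups of n = 202 each: d_min = (z_{α/2} + z_β)·√(2/n).
z-sum = 1.960 + 0.842 = 2.802.
d_min = 2.802 × √(2/202) = 2.802 × 0.0995 = 0.279.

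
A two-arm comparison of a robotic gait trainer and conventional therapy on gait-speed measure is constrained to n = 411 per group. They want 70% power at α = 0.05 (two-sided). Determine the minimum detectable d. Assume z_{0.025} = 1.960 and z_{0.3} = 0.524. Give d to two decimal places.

For two independent groups of n = 411 each: d_min = (z_{α/2} + z_β)·√(2/n).
z-sum = 1.960 + 0.524 = 2.484.
d_min = 2.484 × √(2/411) = 2.484 × 0.0698 = 0.173.

d_min ≈ 0.17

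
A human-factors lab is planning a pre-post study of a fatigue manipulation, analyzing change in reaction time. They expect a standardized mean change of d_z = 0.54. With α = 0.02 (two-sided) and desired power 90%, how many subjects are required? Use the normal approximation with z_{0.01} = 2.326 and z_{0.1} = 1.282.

n = 45 pairs

For a paired (one-sample on differences) test: n = ((z_{α/2} + z_β) / d)².
z_{α/2} + z_β = 2.326 + 1.282 = 3.608.
n = (3.608 / 0.54)² = 6.681² = 44.64.
Round up.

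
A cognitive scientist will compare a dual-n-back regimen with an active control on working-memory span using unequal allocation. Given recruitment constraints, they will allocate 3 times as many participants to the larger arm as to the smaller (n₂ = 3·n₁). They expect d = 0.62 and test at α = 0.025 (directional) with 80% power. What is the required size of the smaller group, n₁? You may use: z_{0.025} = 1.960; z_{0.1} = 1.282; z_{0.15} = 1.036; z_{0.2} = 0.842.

With allocation ratio k = n₂/n₁ = 3, Var(x̄₁−x̄₂) = σ²(1/n₁ + 1/(k·n₁)) = σ²·(k+1)/(k·n₁).
So n₁ = (1 + 1/k)·((z_{α} + z_β)/d)² = 1.333 × (2.802/0.62)².
n₁ = 1.333 × 20.42 = 27.2.
Round up: n₁ = 28, giving n₂ = 3 × 28 = 84.

n₁ = 28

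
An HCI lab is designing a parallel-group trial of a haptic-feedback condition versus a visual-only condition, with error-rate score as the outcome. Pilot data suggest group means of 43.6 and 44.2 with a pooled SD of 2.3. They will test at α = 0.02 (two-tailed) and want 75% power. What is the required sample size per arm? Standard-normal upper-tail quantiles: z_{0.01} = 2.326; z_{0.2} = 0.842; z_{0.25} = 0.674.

n = 265 per group

Cohen's d = |M₁ − M₂| / SD_pooled = |43.6 − 44.2| / 2.3 = 0.6 / 2.3 = 0.261.
For two independent groups with equal n: n = 2·((z_{α/2} + z_β) / d)².
z_{α/2} + z_β = 2.326 + 0.674 = 3.000.
n = 2 × (3.000 / 0.261)² = 2 × 11.494² = 2 × 132.12 = 264.2.
Round up to the next whole participant.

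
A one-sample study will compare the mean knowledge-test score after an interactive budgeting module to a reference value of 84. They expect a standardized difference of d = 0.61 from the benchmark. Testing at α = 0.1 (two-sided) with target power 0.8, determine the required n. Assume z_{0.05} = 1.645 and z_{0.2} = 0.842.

n = 17

For a one-sample test: n = ((z_{α/2} + z_β) / d)².
z_{α/2} + z_β = 1.645 + 0.842 = 2.487.
n = (2.487 / 0.61)² = 4.077² = 16.62.
Round up.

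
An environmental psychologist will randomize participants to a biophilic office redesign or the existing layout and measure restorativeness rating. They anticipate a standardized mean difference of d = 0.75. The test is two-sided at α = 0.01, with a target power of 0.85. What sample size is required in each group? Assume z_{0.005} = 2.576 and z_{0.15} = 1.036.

n = 47 per group

For two independent groups with equal n: n = 2·((z_{α/2} + z_β) / d)².
z_{α/2} + z_β = 2.576 + 1.036 = 3.612.
n = 2 × (3.612 / 0.75)² = 2 × 4.816² = 2 × 23.19 = 46.4.
Round up to the next whole participant.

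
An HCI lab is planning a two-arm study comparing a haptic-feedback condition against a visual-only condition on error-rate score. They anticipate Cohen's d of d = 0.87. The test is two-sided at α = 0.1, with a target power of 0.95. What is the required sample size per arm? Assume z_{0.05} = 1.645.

n = 29 per group

For two independent groups with equal n: n = 2·((z_{α/2} + z_β) / d)².
z_{α/2} + z_β = 1.645 + 1.645 = 3.290.
n = 2 × (3.290 / 0.87)² = 2 × 3.782² = 2 × 14.30 = 28.6.
Round up to the next whole participant.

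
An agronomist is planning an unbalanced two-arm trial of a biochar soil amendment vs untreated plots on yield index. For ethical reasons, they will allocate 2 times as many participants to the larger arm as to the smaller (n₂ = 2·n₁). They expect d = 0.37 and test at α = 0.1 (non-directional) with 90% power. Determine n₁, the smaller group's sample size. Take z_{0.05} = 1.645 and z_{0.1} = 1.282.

With allocation ratio k = n₂/n₁ = 2, Var(x̄₁−x̄₂) = σ²(1/n₁ + 1/(k·n₁)) = σ²·(k+1)/(k·n₁).
So n₁ = (1 + 1/k)·((z_{α/2} + z_β)/d)² = 1.500 × (2.927/0.37)².
n₁ = 1.500 × 62.58 = 93.9.
Round up: n₁ = 94, giving n₂ = 2 × 94 = 188.

n₁ = 94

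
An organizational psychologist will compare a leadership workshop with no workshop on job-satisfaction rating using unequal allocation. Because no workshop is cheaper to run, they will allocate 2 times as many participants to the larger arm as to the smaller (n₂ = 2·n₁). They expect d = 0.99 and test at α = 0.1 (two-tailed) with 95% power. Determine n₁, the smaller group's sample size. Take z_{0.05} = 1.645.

n₁ = 17

With allocation ratio k = n₂/n₁ = 2, Var(x̄₁−x̄₂) = σ²(1/n₁ + 1/(k·n₁)) = σ²·(k+1)/(k·n₁).
So n₁ = (1 + 1/k)·((z_{α/2} + z_β)/d)² = 1.500 × (3.290/0.99)².
n₁ = 1.500 × 11.04 = 16.6.
Round up: n₁ = 17, giving n₂ = 2 × 17 = 34.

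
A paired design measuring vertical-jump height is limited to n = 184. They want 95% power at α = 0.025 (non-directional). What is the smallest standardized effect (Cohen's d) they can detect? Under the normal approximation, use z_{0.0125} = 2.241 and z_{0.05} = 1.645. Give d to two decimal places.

d_min ≈ 0.29

For a single sample (or paired design) of n = 184: d_min = (z_{α/2} + z_β)/√n.
z-sum = 2.241 + 1.645 = 3.886.
d_min = 3.886 / √184 = 3.886 / 13.565 = 0.286.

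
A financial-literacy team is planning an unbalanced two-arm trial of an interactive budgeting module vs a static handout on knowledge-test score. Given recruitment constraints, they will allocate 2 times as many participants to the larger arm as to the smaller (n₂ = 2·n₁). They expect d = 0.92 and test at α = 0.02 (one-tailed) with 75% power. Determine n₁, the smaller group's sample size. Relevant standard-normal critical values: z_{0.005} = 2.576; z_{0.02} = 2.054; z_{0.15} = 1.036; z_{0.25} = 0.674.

n₁ = 14

With allocation ratio k = n₂/n₁ = 2, Var(x̄₁−x̄₂) = σ²(1/n₁ + 1/(k·n₁)) = σ²·(k+1)/(k·n₁).
So n₁ = (1 + 1/k)·((z_{α} + z_β)/d)² = 1.500 × (2.728/0.92)².
n₁ = 1.500 × 8.79 = 13.2.
Round up: n₁ = 14, giving n₂ = 2 × 14 = 28.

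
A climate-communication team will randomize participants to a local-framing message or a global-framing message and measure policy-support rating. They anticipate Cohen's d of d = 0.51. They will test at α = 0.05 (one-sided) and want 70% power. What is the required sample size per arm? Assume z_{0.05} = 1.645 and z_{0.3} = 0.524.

For two independent groups with equal n: n = 2·((z_{α} + z_β) / d)².
z_{α} + z_β = 1.645 + 0.524 = 2.169.
n = 2 × (2.169 / 0.51)² = 2 × 4.253² = 2 × 18.09 = 36.2.
Round up to the next whole participant.

n = 37 per group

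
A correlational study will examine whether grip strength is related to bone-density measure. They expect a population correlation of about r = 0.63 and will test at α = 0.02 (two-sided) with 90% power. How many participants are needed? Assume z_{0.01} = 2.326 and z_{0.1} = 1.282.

n = 27

Fisher's z: C = ½·ln((1+r)/(1−r)) = ½·ln(4.4054) = 0.7414.
n = ((z_{α/2} + z_β)/C)² + 3.
(2.326 + 1.282) / 0.7414 = 3.608 / 0.7414 = 4.866.
n = 4.866² + 3 = 23.68 + 3 = 26.7.
Round up.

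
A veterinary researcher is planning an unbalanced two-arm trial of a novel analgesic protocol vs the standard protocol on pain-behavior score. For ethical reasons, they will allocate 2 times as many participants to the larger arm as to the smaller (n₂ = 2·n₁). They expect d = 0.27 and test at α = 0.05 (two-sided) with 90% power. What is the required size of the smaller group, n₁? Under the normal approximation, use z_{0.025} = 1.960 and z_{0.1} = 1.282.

With allocation ratio k = n₂/n₁ = 2, Var(x̄₁−x̄₂) = σ²(1/n₁ + 1/(k·n₁)) = σ²·(k+1)/(k·n₁).
So n₁ = (1 + 1/k)·((z_{α/2} + z_β)/d)² = 1.500 × (3.242/0.27)².
n₁ = 1.500 × 144.18 = 216.3.
Round up: n₁ = 217, giving n₂ = 2 × 217 = 434.

n₁ = 217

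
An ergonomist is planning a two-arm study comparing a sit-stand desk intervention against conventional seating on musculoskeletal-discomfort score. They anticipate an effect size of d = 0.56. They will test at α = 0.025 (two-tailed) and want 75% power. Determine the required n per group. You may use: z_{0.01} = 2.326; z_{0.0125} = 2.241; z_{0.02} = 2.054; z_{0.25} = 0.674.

For two independent groups with equal n: n = 2·((z_{α/2} + z_β) / d)².
z_{α/2} + z_β = 2.241 + 0.674 = 2.915.
n = 2 × (2.915 / 0.56)² = 2 × 5.205² = 2 × 27.10 = 54.2.
Round up to the next whole participant.

n = 55 per group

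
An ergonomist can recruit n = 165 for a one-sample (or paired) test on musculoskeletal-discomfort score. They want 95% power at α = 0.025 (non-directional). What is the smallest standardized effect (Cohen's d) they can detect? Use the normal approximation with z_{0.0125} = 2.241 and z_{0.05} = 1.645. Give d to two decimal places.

For a single sample (or paired design) of n = 165: d_min = (z_{α/2} + z_β)/√n.
z-sum = 2.241 + 1.645 = 3.886.
d_min = 3.886 / √165 = 3.886 / 12.845 = 0.303.

d_min ≈ 0.30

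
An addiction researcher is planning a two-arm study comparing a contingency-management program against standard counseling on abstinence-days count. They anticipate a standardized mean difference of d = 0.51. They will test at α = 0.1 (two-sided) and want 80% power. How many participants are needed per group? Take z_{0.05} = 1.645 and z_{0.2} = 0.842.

For two independent groups with equal n: n = 2·((z_{α/2} + z_β) / d)².
z_{α/2} + z_β = 1.645 + 0.842 = 2.487.
n = 2 × (2.487 / 0.51)² = 2 × 4.876² = 2 × 23.78 = 47.6.
Round up to the next whole participant.

n = 48 per group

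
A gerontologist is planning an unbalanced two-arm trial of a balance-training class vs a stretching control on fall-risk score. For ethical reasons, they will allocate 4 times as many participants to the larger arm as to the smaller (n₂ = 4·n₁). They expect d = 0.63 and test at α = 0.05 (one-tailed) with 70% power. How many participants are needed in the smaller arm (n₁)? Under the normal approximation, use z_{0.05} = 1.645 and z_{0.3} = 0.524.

With allocation ratio k = n₂/n₁ = 4, Var(x̄₁−x̄₂) = σ²(1/n₁ + 1/(k·n₁)) = σ²·(k+1)/(k·n₁).
So n₁ = (1 + 1/k)·((z_{α} + z_β)/d)² = 1.250 × (2.169/0.63)².
n₁ = 1.250 × 11.85 = 14.8.
Round up: n₁ = 15, giving n₂ = 4 × 15 = 60.

n₁ = 15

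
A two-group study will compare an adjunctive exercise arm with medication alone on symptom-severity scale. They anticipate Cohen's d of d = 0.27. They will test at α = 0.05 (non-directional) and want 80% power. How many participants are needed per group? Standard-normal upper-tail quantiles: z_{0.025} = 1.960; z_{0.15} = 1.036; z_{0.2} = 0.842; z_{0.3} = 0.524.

For two independent groups with equal n: n = 2·((z_{α/2} + z_β) / d)².
z_{α/2} + z_β = 1.960 + 0.842 = 2.802.
n = 2 × (2.802 / 0.27)² = 2 × 10.378² = 2 × 107.70 = 215.4.
Round up to the next whole participant.

n = 216 per group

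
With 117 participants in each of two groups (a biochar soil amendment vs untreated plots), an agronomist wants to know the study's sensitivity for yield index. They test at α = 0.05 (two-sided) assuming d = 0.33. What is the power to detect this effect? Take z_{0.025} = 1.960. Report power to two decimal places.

power ≈ 0.71

For two equal groups, power = Φ(d·√(n/2) − z_{α/2}).
d·√(n/2) = 0.33 × √(117/2) = 0.33 × 7.649 = 2.524.
z_β = 2.524 − 1.960 = 0.564.
Power = Φ(0.564) = 0.714.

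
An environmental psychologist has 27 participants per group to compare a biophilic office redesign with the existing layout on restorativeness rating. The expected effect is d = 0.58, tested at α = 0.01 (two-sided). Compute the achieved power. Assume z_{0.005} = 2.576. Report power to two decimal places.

power ≈ 0.33

For two equal groups, power = Φ(d·√(n/2) − z_{α/2}).
d·√(n/2) = 0.58 × √(27/2) = 0.58 × 3.674 = 2.131.
z_β = 2.131 − 2.576 = -0.445.
Power = Φ(-0.445) = 0.328.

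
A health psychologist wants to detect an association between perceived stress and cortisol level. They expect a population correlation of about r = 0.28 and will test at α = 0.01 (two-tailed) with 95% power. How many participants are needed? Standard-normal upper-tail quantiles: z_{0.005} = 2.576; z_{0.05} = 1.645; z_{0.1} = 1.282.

n = 219

Fisher's z: C = ½·ln((1+r)/(1−r)) = ½·ln(1.7778) = 0.2877.
n = ((z_{α/2} + z_β)/C)² + 3.
(2.576 + 1.645) / 0.2877 = 4.221 / 0.2877 = 14.672.
n = 14.672² + 3 = 215.25 + 3 = 218.3.
Round up.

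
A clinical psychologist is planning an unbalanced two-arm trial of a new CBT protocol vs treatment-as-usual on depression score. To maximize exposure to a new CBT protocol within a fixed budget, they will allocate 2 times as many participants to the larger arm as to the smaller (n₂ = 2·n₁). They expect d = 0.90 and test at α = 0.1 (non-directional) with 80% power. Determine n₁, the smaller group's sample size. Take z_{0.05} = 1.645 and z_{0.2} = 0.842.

With allocation ratio k = n₂/n₁ = 2, Var(x̄₁−x̄₂) = σ²(1/n₁ + 1/(k·n₁)) = σ²·(k+1)/(k·n₁).
So n₁ = (1 + 1/k)·((z_{α/2} + z_β)/d)² = 1.500 × (2.487/0.90)².
n₁ = 1.500 × 7.64 = 11.5.
Round up: n₁ = 12, giving n₂ = 2 × 12 = 24.

n₁ = 12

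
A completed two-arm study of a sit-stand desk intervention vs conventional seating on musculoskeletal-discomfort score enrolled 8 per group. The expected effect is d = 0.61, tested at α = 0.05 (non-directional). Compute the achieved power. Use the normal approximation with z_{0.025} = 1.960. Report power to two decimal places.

power ≈ 0.23

For two equal groups, power = Φ(d·√(n/2) − z_{α/2}).
d·√(n/2) = 0.61 × √(8/2) = 0.61 × 2.000 = 1.220.
z_β = 1.220 − 1.960 = -0.740.
Power = Φ(-0.740) = 0.230.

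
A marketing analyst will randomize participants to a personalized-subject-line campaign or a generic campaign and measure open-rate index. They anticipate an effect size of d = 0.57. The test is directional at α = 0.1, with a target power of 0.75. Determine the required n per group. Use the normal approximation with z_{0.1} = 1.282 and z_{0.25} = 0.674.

For two independent groups with equal n: n = 2·((z_{α} + z_β) / d)².
z_{α} + z_β = 1.282 + 0.674 = 1.956.
n = 2 × (1.956 / 0.57)² = 2 × 3.432² = 2 × 11.78 = 23.6.
Round up to the next whole participant.

n = 24 per group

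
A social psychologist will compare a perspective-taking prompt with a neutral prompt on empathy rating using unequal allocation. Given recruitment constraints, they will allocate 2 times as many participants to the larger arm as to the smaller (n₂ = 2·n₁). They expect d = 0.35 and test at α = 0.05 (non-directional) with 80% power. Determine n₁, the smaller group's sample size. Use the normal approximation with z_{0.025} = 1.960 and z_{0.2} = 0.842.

n₁ = 97

With allocation ratio k = n₂/n₁ = 2, Var(x̄₁−x̄₂) = σ²(1/n₁ + 1/(k·n₁)) = σ²·(k+1)/(k·n₁).
So n₁ = (1 + 1/k)·((z_{α/2} + z_β)/d)² = 1.500 × (2.802/0.35)².
n₁ = 1.500 × 64.09 = 96.1.
Round up: n₁ = 97, giving n₂ = 2 × 97 = 194.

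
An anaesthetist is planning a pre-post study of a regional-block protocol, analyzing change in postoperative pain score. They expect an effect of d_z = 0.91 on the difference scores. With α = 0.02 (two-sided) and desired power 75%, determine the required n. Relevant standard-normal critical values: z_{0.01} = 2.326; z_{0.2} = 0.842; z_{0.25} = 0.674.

n = 11 pairs

For a paired (one-sample on differences) test: n = ((z_{α/2} + z_β) / d)².
z_{α/2} + z_β = 2.326 + 0.674 = 3.000.
n = (3.000 / 0.91)² = 3.297² = 10.87.
Round up.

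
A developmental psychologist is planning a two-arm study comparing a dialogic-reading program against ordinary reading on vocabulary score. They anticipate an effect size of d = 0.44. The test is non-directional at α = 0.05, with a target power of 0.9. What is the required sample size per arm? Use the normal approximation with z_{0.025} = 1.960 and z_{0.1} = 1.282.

For two independent groups with equal n: n = 2·((z_{α/2} + z_β) / d)².
z_{α/2} + z_β = 1.960 + 1.282 = 3.242.
n = 2 × (3.242 / 0.44)² = 2 × 7.368² = 2 × 54.29 = 108.6.
Round up to the next whole participant.

n = 109 per group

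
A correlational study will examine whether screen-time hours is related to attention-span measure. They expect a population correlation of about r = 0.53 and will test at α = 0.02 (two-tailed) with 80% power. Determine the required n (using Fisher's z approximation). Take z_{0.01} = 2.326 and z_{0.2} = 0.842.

Fisher's z: C = ½·ln((1+r)/(1−r)) = ½·ln(3.2553) = 0.5901.
n = ((z_{α/2} + z_β)/C)² + 3.
(2.326 + 0.842) / 0.5901 = 3.168 / 0.5901 = 5.369.
n = 5.369² + 3 = 28.82 + 3 = 31.8.
Round up.

n = 32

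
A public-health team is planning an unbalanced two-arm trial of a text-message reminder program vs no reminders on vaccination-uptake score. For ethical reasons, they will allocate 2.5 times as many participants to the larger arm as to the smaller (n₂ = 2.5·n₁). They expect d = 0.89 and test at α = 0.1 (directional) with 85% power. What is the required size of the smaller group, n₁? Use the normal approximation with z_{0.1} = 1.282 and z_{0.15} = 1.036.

n₁ = 10

With allocation ratio k = n₂/n₁ = 2.5, Var(x̄₁−x̄₂) = σ²(1/n₁ + 1/(k·n₁)) = σ²·(k+1)/(k·n₁).
So n₁ = (1 + 1/k)·((z_{α} + z_β)/d)² = 1.400 × (2.318/0.89)².
n₁ = 1.400 × 6.78 = 9.5.
Round up: n₁ = 10, giving n₂ = 2.5 × 10 = 25.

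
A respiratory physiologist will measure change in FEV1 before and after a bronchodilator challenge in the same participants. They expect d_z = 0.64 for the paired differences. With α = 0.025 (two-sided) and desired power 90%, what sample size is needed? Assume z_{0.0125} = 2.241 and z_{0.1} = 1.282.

For a paired (one-sample on differences) test: n = ((z_{α/2} + z_β) / d)².
z_{α/2} + z_β = 2.241 + 1.282 = 3.523.
n = (3.523 / 0.64)² = 5.505² = 30.30.
Round up.

n = 31 pairs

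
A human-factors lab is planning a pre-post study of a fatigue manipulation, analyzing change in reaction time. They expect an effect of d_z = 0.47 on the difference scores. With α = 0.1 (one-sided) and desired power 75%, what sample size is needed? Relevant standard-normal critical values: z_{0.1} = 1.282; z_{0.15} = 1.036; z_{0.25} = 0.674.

For a paired (one-sample on differences) test: n = ((z_{α} + z_β) / d)².
z_{α} + z_β = 1.282 + 0.674 = 1.956.
n = (1.956 / 0.47)² = 4.162² = 17.32.
Round up.

n = 18 pairs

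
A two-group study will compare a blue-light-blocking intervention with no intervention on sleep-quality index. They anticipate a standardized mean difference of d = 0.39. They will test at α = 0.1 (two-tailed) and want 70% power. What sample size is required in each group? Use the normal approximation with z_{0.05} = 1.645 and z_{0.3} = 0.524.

n = 62 per group

For two independent groups with equal n: n = 2·((z_{α/2} + z_β) / d)².
z_{α/2} + z_β = 1.645 + 0.524 = 2.169.
n = 2 × (2.169 / 0.39)² = 2 × 5.562² = 2 × 30.93 = 61.9.
Round up to the next whole participant.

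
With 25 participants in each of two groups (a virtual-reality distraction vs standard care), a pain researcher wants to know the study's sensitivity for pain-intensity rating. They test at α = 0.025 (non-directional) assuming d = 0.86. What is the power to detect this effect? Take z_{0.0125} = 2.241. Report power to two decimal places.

For two equal groups, power = Φ(d·√(n/2) − z_{α/2}).
d·√(n/2) = 0.86 × √(25/2) = 0.86 × 3.536 = 3.041.
z_β = 3.041 − 2.241 = 0.800.
Power = Φ(0.800) = 0.788.

power ≈ 0.79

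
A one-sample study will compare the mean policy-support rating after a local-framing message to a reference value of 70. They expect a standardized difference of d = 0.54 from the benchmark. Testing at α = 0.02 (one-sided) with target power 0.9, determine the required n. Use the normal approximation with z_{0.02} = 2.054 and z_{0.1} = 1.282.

n = 39

For a one-sample test: n = ((z_{α} + z_β) / d)².
z_{α} + z_β = 2.054 + 1.282 = 3.336.
n = (3.336 / 0.54)² = 6.178² = 38.16.
Round up.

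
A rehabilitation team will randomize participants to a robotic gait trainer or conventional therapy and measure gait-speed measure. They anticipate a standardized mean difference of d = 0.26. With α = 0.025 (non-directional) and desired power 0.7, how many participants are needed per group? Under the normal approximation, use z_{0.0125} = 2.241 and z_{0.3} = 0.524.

n = 227 per group

For two independent groups with equal n: n = 2·((z_{α/2} + z_β) / d)².
z_{α/2} + z_β = 2.241 + 0.524 = 2.765.
n = 2 × (2.765 / 0.26)² = 2 × 10.635² = 2 × 113.10 = 226.2.
Round up to the next whole participant.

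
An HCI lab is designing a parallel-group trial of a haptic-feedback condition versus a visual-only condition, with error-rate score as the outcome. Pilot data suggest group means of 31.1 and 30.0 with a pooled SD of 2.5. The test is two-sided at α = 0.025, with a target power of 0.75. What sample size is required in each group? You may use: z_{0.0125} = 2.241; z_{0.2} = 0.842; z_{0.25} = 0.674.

n = 88 per group

Cohen's d = |M₁ − M₂| / SD_pooled = |31.1 − 30.0| / 2.5 = 1.1 / 2.5 = 0.440.
For two independent groups with equal n: n = 2·((z_{α/2} + z_β) / d)².
z_{α/2} + z_β = 2.241 + 0.674 = 2.915.
n = 2 × (2.915 / 0.440)² = 2 × 6.625² = 2 × 43.89 = 87.8.
Round up to the next whole participant.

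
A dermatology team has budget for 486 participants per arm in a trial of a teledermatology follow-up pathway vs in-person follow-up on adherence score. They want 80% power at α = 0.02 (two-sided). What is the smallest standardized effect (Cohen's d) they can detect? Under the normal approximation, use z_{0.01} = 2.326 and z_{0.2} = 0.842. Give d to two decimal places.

d_min ≈ 0.20

For two independent groups of n = 486 each: d_min = (z_{α/2} + z_β)·√(2/n).
z-sum = 2.326 + 0.842 = 3.168.
d_min = 3.168 × √(2/486) = 3.168 × 0.0642 = 0.203.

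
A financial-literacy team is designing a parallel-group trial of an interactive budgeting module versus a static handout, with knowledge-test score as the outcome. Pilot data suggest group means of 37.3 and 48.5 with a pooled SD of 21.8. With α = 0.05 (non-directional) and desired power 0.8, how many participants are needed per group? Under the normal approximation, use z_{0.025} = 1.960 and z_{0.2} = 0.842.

Cohen's d = |M₁ − M₂| / SD_pooled = |37.3 − 48.5| / 21.8 = 11.2 / 21.8 = 0.514.
For two independent groups with equal n: n = 2·((z_{α/2} + z_β) / d)².
z_{α/2} + z_β = 1.960 + 0.842 = 2.802.
n = 2 × (2.802 / 0.514)² = 2 × 5.451² = 2 × 29.72 = 59.4.
Round up to the next whole participant.

n = 60 per group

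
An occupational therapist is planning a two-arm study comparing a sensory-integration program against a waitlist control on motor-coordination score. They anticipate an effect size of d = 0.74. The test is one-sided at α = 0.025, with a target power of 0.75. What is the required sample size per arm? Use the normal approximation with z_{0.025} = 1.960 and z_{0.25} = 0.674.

For two independent groups with equal n: n = 2·((z_{α} + z_β) / d)².
z_{α} + z_β = 1.960 + 0.674 = 2.634.
n = 2 × (2.634 / 0.74)² = 2 × 3.559² = 2 × 12.67 = 25.3.
Round up to the next whole participant.

n = 26 per group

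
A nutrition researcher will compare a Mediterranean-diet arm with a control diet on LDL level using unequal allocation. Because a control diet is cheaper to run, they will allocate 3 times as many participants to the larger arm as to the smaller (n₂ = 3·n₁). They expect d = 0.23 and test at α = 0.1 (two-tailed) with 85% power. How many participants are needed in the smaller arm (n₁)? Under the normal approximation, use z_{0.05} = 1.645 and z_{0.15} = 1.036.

With allocation ratio k = n₂/n₁ = 3, Var(x̄₁−x̄₂) = σ²(1/n₁ + 1/(k·n₁)) = σ²·(k+1)/(k·n₁).
So n₁ = (1 + 1/k)·((z_{α/2} + z_β)/d)² = 1.333 × (2.681/0.23)².
n₁ = 1.333 × 135.87 = 181.2.
Round up: n₁ = 182, giving n₂ = 3 × 182 = 546.

n₁ = 182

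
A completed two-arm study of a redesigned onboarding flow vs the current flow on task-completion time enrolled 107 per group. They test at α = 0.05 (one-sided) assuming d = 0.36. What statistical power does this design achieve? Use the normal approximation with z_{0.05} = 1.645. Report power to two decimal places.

power ≈ 0.84

For two equal groups, power = Φ(d·√(n/2) − z_{α}).
d·√(n/2) = 0.36 × √(107/2) = 0.36 × 7.314 = 2.633.
z_β = 2.633 − 1.645 = 0.988.
Power = Φ(0.988) = 0.838.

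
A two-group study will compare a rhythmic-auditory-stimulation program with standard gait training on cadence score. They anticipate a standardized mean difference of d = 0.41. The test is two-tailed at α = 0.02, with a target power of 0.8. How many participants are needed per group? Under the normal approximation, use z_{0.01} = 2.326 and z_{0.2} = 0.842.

For two independent groups with equal n: n = 2·((z_{α/2} + z_β) / d)².
z_{α/2} + z_β = 2.326 + 0.842 = 3.168.
n = 2 × (3.168 / 0.41)² = 2 × 7.727² = 2 × 59.70 = 119.4.
Round up to the next whole participant.

n = 120 per group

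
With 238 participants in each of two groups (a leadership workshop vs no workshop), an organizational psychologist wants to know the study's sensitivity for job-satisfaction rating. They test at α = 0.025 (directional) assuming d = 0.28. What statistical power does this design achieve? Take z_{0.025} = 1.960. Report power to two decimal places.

For two equal groups, power = Φ(d·√(n/2) − z_{α}).
d·√(n/2) = 0.28 × √(238/2) = 0.28 × 10.909 = 3.054.
z_β = 3.054 − 1.960 = 1.094.
Power = Φ(1.094) = 0.863.

power ≈ 0.86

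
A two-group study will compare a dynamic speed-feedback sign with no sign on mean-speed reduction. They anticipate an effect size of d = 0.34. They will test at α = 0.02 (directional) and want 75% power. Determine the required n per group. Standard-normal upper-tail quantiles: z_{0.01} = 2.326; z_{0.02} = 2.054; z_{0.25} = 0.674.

For two independent groups with equal n: n = 2·((z_{α} + z_β) / d)².
z_{α} + z_β = 2.054 + 0.674 = 2.728.
n = 2 × (2.728 / 0.34)² = 2 × 8.024² = 2 × 64.38 = 128.8.
Round up to the next whole participant.

n = 129 per group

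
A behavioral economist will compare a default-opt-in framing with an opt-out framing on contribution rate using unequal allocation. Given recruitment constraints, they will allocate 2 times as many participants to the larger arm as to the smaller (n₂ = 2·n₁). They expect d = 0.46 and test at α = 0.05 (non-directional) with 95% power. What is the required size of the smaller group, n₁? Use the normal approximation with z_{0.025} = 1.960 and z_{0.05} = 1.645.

With allocation ratio k = n₂/n₁ = 2, Var(x̄₁−x̄₂) = σ²(1/n₁ + 1/(k·n₁)) = σ²·(k+1)/(k·n₁).
So n₁ = (1 + 1/k)·((z_{α/2} + z_β)/d)² = 1.500 × (3.605/0.46)².
n₁ = 1.500 × 61.42 = 92.1.
Round up: n₁ = 93, giving n₂ = 2 × 93 = 186.

n₁ = 93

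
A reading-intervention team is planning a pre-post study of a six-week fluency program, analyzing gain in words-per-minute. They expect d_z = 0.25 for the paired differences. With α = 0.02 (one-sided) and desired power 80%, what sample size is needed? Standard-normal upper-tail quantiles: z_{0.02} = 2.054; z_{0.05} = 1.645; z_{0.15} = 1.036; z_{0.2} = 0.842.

For a paired (one-sample on differences) test: n = ((z_{α} + z_β) / d)².
z_{α} + z_β = 2.054 + 0.842 = 2.896.
n = (2.896 / 0.25)² = 11.584² = 134.19.
Round up.

n = 135 pairs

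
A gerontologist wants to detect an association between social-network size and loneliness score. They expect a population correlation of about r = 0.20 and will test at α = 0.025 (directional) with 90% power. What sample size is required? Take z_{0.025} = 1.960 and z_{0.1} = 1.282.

n = 259

Fisher's z: C = ½·ln((1+r)/(1−r)) = ½·ln(1.5000) = 0.2027.
n = ((z_{α} + z_β)/C)² + 3.
(1.960 + 1.282) / 0.2027 = 3.242 / 0.2027 = 15.994.
n = 15.994² + 3 = 255.81 + 3 = 258.8.
Round up.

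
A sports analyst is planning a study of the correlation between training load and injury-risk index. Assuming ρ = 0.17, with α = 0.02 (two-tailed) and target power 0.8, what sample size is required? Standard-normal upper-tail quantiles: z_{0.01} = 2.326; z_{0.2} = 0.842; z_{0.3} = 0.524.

Fisher's z: C = ½·ln((1+r)/(1−r)) = ½·ln(1.4096) = 0.1717.
n = ((z_{α/2} + z_β)/C)² + 3.
(2.326 + 0.842) / 0.1717 = 3.168 / 0.1717 = 18.451.
n = 18.451² + 3 = 340.43 + 3 = 343.4.
Round up.

n = 344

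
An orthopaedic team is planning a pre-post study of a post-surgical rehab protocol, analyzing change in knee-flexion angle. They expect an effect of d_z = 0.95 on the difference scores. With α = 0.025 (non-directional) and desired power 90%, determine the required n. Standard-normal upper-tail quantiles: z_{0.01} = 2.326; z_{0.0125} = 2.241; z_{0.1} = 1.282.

For a paired (one-sample on differences) test: n = ((z_{α/2} + z_β) / d)².
z_{α/2} + z_β = 2.241 + 1.282 = 3.523.
n = (3.523 / 0.95)² = 3.708² = 13.75.
Round up.

n = 14 pairs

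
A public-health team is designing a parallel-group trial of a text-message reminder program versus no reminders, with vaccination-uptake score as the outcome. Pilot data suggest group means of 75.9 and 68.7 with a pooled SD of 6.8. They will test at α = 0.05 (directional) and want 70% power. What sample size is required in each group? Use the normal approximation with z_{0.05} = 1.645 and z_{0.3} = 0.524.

n = 9 per group

Cohen's d = |M₁ − M₂| / SD_pooled = |75.9 − 68.7| / 6.8 = 7.2 / 6.8 = 1.059.
For two independent groups with equal n: n = 2·((z_{α} + z_β) / d)².
z_{α} + z_β = 1.645 + 0.524 = 2.169.
n = 2 × (2.169 / 1.059)² = 2 × 2.048² = 2 × 4.19 = 8.4.
Round up to the next whole participant.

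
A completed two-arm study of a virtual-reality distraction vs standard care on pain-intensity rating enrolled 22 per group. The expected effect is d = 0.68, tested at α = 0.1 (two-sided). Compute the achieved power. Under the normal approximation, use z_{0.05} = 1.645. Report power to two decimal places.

power ≈ 0.73

For two equal groups, power = Φ(d·√(n/2) − z_{α/2}).
d·√(n/2) = 0.68 × √(22/2) = 0.68 × 3.317 = 2.255.
z_β = 2.255 − 1.645 = 0.610.
Power = Φ(0.610) = 0.729.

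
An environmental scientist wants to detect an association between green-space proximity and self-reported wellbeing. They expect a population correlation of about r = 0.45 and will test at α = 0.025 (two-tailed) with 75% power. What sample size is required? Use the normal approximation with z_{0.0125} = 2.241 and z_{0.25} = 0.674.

Fisher's z: C = ½·ln((1+r)/(1−r)) = ½·ln(2.6364) = 0.4847.
n = ((z_{α/2} + z_β)/C)² + 3.
(2.241 + 0.674) / 0.4847 = 2.915 / 0.4847 = 6.014.
n = 6.014² + 3 = 36.17 + 3 = 39.2.
Round up.

n = 40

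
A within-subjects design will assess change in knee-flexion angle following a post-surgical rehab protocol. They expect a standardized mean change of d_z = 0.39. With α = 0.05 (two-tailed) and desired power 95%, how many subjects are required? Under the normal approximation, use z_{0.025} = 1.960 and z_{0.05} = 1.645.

For a paired (one-sample on differences) test: n = ((z_{α/2} + z_β) / d)².
z_{α/2} + z_β = 1.960 + 1.645 = 3.605.
n = (3.605 / 0.39)² = 9.244² = 85.44.
Round up.

n = 86 pairs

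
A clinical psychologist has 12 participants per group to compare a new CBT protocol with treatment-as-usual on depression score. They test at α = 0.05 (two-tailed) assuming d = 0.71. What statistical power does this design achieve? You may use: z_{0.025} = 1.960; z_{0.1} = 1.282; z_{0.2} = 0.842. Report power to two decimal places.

power ≈ 0.41

For two equal groups, power = Φ(d·√(n/2) − z_{α/2}).
d·√(n/2) = 0.71 × √(12/2) = 0.71 × 2.449 = 1.739.
z_β = 1.739 − 1.960 = -0.221.
Power = Φ(-0.221) = 0.413.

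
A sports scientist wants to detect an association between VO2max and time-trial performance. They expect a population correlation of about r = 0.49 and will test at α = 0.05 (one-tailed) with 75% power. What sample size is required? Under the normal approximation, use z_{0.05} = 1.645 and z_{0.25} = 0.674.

n = 22

Fisher's z: C = ½·ln((1+r)/(1−r)) = ½·ln(2.9216) = 0.5361.
n = ((z_{α} + z_β)/C)² + 3.
(1.645 + 0.674) / 0.5361 = 2.319 / 0.5361 = 4.326.
n = 4.326² + 3 = 18.71 + 3 = 21.7.
Round up.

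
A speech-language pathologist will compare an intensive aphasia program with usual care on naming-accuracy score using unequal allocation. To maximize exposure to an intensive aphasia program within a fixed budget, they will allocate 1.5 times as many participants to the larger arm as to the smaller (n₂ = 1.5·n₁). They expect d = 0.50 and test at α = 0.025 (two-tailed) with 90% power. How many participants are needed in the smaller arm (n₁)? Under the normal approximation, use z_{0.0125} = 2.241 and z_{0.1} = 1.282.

n₁ = 83

With allocation ratio k = n₂/n₁ = 1.5, Var(x̄₁−x̄₂) = σ²(1/n₁ + 1/(k·n₁)) = σ²·(k+1)/(k·n₁).
So n₁ = (1 + 1/k)·((z_{α/2} + z_β)/d)² = 1.667 × (3.523/0.50)².
n₁ = 1.667 × 49.65 = 82.7.
Round up: n₁ = 83, giving n₂ = ⌈1.5 × 83⌉ = ⌈124.5⌉ = 125.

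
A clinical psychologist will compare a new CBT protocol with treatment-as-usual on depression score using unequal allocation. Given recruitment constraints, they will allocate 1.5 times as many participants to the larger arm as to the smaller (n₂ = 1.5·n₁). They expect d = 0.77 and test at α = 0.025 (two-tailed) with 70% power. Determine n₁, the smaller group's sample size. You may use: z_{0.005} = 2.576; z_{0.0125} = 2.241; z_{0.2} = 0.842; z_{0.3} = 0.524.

n₁ = 22

With allocation ratio k = n₂/n₁ = 1.5, Var(x̄₁−x̄₂) = σ²(1/n₁ + 1/(k·n₁)) = σ²·(k+1)/(k·n₁).
So n₁ = (1 + 1/k)·((z_{α/2} + z_β)/d)² = 1.667 × (2.765/0.77)².
n₁ = 1.667 × 12.89 = 21.5.
Round up: n₁ = 22, giving n₂ = 1.5 × 22 = 33.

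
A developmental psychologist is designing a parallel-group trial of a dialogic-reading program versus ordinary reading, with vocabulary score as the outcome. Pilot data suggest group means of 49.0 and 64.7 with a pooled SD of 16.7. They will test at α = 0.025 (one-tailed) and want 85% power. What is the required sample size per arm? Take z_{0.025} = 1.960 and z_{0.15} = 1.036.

n = 21 per group

Cohen's d = |M₁ − M₂| / SD_pooled = |49.0 − 64.7| / 16.7 = 15.7 / 16.7 = 0.940.
For two independent groups with equal n: n = 2·((z_{α} + z_β) / d)².
z_{α} + z_β = 1.960 + 1.036 = 2.996.
n = 2 × (2.996 / 0.940)² = 2 × 3.187² = 2 × 10.16 = 20.3.
Round up to the next whole participant.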